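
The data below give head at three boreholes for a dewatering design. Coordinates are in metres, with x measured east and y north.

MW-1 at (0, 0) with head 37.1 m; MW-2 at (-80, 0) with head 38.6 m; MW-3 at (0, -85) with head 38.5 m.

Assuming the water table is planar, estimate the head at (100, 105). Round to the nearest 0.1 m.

∂h/∂x = (38.6 − 37.1) / (-80 − 0) = -0.01875
∂h/∂y = (38.5 − 37.1) / (-85 − 0) = -0.01647
h(100, 105) = 37.1 + (-0.01875)·(100) + (-0.01647)·(105) = 37.1 -1.875 -1.729 = 33.496 m.

33.5 m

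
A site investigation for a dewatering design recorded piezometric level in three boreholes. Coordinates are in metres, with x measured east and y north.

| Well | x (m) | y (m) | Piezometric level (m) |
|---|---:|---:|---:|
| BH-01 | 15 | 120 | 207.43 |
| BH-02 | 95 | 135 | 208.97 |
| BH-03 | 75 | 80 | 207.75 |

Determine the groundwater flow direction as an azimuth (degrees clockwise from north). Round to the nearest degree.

225°

Differences from BH-01: to BH-02 (Δx, Δy, Δh) = (80, 15, +1.54); to BH-03 = (60, -40, +0.32).
Determinant of the coordinate differences = 80·(-40) − 60·15 = -4100.
∂h/∂x = [(+1.54)·(-40) − (+0.32)·15] / -4100 = +0.01620
∂h/∂y = [80·(+0.32) − 60·(+1.54)] / -4100 = +0.01629
Flow direction (−∇h) has components (-0.01620 E, -0.01629 N).
Azimuth = atan2(E, N) = atan2(-0.01620, -0.01629) = 224.8° ≈ 225°.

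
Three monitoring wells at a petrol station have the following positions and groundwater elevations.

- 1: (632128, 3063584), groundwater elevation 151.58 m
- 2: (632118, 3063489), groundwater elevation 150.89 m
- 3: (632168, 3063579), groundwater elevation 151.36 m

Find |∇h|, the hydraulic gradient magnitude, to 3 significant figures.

Differences from 1: to 2 (Δx, Δy, Δh) = (-10, -95, -0.69); to 3 = (40, -5, -0.22).
Determinant of the coordinate differences = (-10)·(-5) − 40·(-95) = 3850.
∂h/∂x = [(-0.69)·(-5) − (-0.22)·(-95)] / 3850 = -0.004532
∂h/∂y = [(-10)·(-0.22) − 40·(-0.69)] / 3850 = +0.007740
|∇h| = √(-0.004532² + 0.007740²) = 0.008969

0.00897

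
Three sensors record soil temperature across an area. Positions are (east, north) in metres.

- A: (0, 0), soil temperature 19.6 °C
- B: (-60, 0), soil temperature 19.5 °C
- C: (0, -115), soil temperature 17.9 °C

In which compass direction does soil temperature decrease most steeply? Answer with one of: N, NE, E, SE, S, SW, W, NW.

S

∂T/∂x = (19.5 − 19.6) / (-60 − 0) = +0.001667
∂T/∂y = (17.9 − 19.6) / (-115 − 0) = +0.01478
Steepest decrease is along −∇f = (-0.001667 E, -0.01478 N) → south.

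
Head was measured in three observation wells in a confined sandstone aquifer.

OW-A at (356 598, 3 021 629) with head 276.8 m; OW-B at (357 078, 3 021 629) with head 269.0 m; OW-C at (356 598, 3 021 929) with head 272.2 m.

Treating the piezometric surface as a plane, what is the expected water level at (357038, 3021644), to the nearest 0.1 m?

269.4 m

∂h/∂x = (269.0 − 276.8) / (357078 − 356598) = -0.01625
∂h/∂y = (272.2 − 276.8) / (3021929 − 3021629) = -0.01533
h(357038, 3021644) = 276.8 + (-0.01625)·(440) + (-0.01533)·(15) = 276.8 -7.150 -0.230 = 269.420 m.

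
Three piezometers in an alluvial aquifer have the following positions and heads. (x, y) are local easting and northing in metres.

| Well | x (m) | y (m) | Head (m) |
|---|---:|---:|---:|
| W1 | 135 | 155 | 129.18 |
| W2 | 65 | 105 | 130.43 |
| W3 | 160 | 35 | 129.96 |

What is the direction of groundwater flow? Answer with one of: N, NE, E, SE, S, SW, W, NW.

NE

Differences from W1: to W2 (Δx, Δy, Δh) = (-70, -50, +1.25); to W3 = (25, -120, +0.78).
Determinant of the coordinate differences = (-70)·(-120) − 25·(-50) = 9650.
∂h/∂x = [(+1.25)·(-120) − (+0.78)·(-50)] / 9650 = -0.01150
∂h/∂y = [(-70)·(+0.78) − 25·(+1.25)] / 9650 = -0.008896
Flow = −∇h = (+0.01150 east, +0.008896 north), which points northeast.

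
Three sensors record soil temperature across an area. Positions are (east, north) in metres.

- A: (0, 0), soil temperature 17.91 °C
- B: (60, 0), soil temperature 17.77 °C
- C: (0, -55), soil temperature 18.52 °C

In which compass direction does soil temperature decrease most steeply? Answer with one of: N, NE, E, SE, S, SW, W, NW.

∂T/∂x = (17.77 − 17.91) / (60 − 0) = -0.002333
∂T/∂y = (18.52 − 17.91) / (-55 − 0) = -0.01109
Steepest decrease is along −∇f = (+0.002333 E, +0.01109 N) → north.

N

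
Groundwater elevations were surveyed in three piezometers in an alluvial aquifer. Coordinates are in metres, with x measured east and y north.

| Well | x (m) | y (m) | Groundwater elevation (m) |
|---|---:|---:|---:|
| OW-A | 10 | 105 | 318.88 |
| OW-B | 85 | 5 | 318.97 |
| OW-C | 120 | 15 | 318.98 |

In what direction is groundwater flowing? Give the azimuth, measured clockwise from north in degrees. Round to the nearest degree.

Differences from OW-A: to OW-B (Δx, Δy, Δh) = (75, -100, +0.09); to OW-C = (110, -90, +0.10).
Determinant of the coordinate differences = 75·(-90) − 110·(-100) = 4250.
∂h/∂x = [(+0.09)·(-90) − (+0.10)·(-100)] / 4250 = +0.0004471
∂h/∂y = [75·(+0.10) − 110·(+0.09)] / 4250 = -0.0005647
Flow direction (−∇h) has components (-0.0004471 E, +0.0005647 N).
Azimuth = atan2(E, N) = atan2(-0.0004471, +0.0005647) = 321.6° ≈ 322°.

322°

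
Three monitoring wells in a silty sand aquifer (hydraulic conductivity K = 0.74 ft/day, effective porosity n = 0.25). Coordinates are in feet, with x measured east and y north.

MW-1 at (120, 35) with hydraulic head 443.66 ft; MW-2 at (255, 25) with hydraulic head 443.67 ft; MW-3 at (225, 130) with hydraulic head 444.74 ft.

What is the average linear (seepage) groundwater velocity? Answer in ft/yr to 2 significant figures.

Differences from MW-1: to MW-2 (Δx, Δy, Δh) = (135, -10, +0.01); to MW-3 = (105, 95, +1.08).
Solve a·Δx + b·Δy = Δh: det = 135·95 − 105·(-10) = 13875.
∂h/∂x = [(+0.01)·95 − (+1.08)·(-10)] / 13875 = +0.0008468
∂h/∂y = [135·(+1.08) − 105·(+0.01)] / 13875 = +0.01043
|∇h| = √(0.0008468² + 0.01043²) = 0.01046
Seepage velocity v = K·i/n = 0.74 × 0.01046 / 0.25 = 0.03096 ft/day = 11.31 ft/yr.

11 ft/yr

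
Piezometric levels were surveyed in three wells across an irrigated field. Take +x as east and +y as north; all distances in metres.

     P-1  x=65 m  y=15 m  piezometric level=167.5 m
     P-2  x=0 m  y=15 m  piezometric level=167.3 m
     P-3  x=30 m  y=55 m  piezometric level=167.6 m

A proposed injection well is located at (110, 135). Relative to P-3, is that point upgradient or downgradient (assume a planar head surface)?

Taking P-1 as reference: P-2−P-1 = (-65, 0, -0.2); P-3−P-1 = (-35, 40, +0.1).
Solve a·Δx + b·Δy = Δh: det = (-65)·40 − (-35)·0 = -2600.
∂h/∂x = [(-0.2)·40 − (+0.1)·0] / -2600 = +0.003077
∂h/∂y = [(-65)·(+0.1) − (-35)·(-0.2)] / -2600 = +0.005192
Head at (110, 135) = 167.5 + (+0.003077)·(45) + (+0.005192)·(120) = 168.26 m.
That is higher than the 167.6 m at P-3, so the point is upgradient.

upgradient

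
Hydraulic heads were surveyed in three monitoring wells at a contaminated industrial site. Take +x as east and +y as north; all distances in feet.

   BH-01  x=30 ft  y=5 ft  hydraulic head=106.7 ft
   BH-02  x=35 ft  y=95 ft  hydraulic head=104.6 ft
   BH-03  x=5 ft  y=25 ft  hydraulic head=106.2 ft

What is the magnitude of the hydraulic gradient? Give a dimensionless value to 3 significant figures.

0.0234

Taking BH-01 as reference: BH-02−BH-01 = (5, 90, -2.1); BH-03−BH-01 = (-25, 20, -0.5).
Determinant of the coordinate differences = 5·20 − (-25)·90 = 2350.
∂h/∂x = [(-2.1)·20 − (-0.5)·90] / 2350 = +0.001277
∂h/∂y = [5·(-0.5) − (-25)·(-2.1)] / 2350 = -0.02340
|∇h| = √(0.001277² + -0.02340²) = 0.02343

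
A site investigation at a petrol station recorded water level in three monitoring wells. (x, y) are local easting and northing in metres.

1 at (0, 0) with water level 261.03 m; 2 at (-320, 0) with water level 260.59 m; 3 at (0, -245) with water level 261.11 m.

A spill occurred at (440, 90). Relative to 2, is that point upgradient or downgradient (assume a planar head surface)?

∂h/∂x = (260.59 − 261.03) / (-320 − 0) = +0.001375
∂h/∂y = (261.11 − 261.03) / (-245 − 0) = -0.0003265
Head at (440, 90) = 261.03 + (+0.001375)·(440) + (-0.0003265)·(90) = 261.61 m.
That is higher than the 260.59 m at 2, so the point is upgradient.

upgradient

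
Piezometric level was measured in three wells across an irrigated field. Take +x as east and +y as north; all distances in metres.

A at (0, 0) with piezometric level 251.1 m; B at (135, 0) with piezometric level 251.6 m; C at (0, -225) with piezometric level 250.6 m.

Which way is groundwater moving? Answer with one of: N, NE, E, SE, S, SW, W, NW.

∂h/∂x = (251.6 − 251.1) / (135 − 0) = +0.003704
∂h/∂y = (250.6 − 251.1) / (-225 − 0) = +0.002222
Flow = −∇h = (-0.003704 east, -0.002222 north), which points southwest.

SW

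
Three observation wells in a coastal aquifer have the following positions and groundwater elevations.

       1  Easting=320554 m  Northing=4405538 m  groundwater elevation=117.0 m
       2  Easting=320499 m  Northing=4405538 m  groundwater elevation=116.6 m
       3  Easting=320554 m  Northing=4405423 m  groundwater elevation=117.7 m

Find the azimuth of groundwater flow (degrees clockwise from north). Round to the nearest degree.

310°

∂h/∂x = (116.6 − 117.0) / (320499 − 320554) = +0.007273
∂h/∂y = (117.7 − 117.0) / (4405423 − 4405538) = -0.006087
Flow direction (−∇h) has components (-0.007273 E, +0.006087 N).
Azimuth = atan2(E, N) = atan2(-0.007273, +0.006087) = 309.9° ≈ 310°.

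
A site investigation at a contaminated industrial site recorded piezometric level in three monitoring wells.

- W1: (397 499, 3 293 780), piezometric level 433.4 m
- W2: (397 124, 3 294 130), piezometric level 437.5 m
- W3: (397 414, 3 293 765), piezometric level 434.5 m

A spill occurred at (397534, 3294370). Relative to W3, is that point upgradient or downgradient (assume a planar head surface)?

Taking W1 as reference: W2−W1 = (-375, 350, +4.1); W3−W1 = (-85, -15, +1.1).
Solve a·Δx + b·Δy = Δh: det = (-375)·(-15) − (-85)·350 = 35375.
∂h/∂x = [(+4.1)·(-15) − (+1.1)·350] / 35375 = -0.01262
∂h/∂y = [(-375)·(+1.1) − (-85)·(+4.1)] / 35375 = -0.001809
Head at (397534, 3294370) = 433.4 + (-0.01262)·(35) + (-0.001809)·(590) = 431.89 m.
That is lower than the 434.5 m at W3, so the point is downgradient.

downgradient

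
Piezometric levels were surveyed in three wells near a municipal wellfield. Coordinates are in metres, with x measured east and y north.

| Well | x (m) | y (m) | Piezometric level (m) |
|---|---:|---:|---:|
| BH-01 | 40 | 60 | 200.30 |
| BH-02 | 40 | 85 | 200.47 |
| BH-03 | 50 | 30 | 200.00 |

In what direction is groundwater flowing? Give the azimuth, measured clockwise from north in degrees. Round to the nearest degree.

With h = a·x + b·y + c and BH-01 as origin, the differences give:
  0·a + 25·b = +0.17
  10·a + (-30)·b = -0.30
Eliminate b (×(-30) and ×25, subtract): -250·a = 2.400 → a = ∂h/∂x = -0.009600
Back-substitute: b = ∂h/∂y = +0.006800.
Flow direction (−∇h) has components (+0.009600 E, -0.006800 N).
Azimuth = atan2(E, N) = atan2(+0.009600, -0.006800) = 125.3° ≈ 125°.

125°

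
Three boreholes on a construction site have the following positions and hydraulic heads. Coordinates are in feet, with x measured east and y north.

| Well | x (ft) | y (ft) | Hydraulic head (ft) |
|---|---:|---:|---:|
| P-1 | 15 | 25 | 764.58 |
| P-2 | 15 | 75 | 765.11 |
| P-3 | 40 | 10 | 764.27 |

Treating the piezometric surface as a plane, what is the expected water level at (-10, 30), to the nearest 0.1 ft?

Taking P-1 as reference: P-2−P-1 = (0, 50, +0.53); P-3−P-1 = (25, -15, -0.31).
Determinant of the coordinate differences = 0·(-15) − 25·50 = -1250.
∂h/∂x = [(+0.53)·(-15) − (-0.31)·50] / -1250 = -0.006040
∂h/∂y = [0·(-0.31) − 25·(+0.53)] / -1250 = +0.01060
h(-10, 30) = 764.58 + (-0.006040)·(-25) + (+0.01060)·(5) = 764.58 +0.151 +0.053 = 764.784 ft.

764.8 ft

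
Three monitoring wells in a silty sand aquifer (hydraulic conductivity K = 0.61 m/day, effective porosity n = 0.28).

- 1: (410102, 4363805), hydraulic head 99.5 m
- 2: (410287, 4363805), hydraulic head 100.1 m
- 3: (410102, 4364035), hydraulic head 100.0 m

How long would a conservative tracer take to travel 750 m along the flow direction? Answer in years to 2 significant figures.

240 years

∂h/∂x = (100.1 − 99.5) / (410287 − 410102) = +0.003243
∂h/∂y = (100.0 − 99.5) / (4364035 − 4363805) = +0.002174
|∇h| = √(0.003243² + 0.002174²) = 0.003904
Seepage velocity v = K·i/n = 0.61 × 0.003904 / 0.28 = 0.008505 m/day.
t = 750 / 0.008505 = 8.818e+04 days = 241 years.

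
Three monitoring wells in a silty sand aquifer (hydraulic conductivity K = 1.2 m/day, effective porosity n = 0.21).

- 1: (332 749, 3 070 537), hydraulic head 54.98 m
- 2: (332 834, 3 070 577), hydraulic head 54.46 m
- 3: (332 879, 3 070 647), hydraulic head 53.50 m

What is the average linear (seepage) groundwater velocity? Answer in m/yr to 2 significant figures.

Taking 1 as reference: 2−1 = (85, 40, -0.52); 3−1 = (130, 110, -1.48).
Solve a·Δx + b·Δy = Δh: det = 85·110 − 130·40 = 4150.
∂h/∂x = [(-0.52)·110 − (-1.48)·40] / 4150 = +0.0004819
∂h/∂y = [85·(-1.48) − 130·(-0.52)] / 4150 = -0.01402
|∇h| = √(0.0004819² + -0.01402²) = 0.01403
Seepage velocity v = K·i/n = 1.2 × 0.01403 / 0.21 = 0.08017 m/day = 29.28 m/yr.

29 m/yr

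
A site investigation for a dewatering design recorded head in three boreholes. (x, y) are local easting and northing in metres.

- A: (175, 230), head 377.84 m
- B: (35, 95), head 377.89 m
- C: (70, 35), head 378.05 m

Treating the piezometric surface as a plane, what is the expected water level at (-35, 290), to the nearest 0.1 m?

377.4 m

Differences from A: to B (Δx, Δy, Δh) = (-140, -135, +0.05); to C = (-105, -195, +0.21).
Determinant of the coordinate differences = (-140)·(-195) − (-105)·(-135) = 13125.
∂h/∂x = [(+0.05)·(-195) − (+0.21)·(-135)] / 13125 = +0.001417
∂h/∂y = [(-140)·(+0.21) − (-105)·(+0.05)] / 13125 = -0.001840
h(-35, 290) = 377.84 + (+0.001417)·(-210) + (-0.001840)·(60) = 377.84 -0.298 -0.110 = 377.432 m.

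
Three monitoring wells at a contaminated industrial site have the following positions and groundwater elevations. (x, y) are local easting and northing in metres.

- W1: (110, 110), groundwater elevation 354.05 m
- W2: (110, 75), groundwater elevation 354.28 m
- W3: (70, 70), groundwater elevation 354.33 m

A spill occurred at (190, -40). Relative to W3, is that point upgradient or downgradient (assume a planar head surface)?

upgradient

Taking W1 as reference: W2−W1 = (0, -35, +0.23); W3−W1 = (-40, -40, +0.28).
Solve a·Δx + b·Δy = Δh: det = 0·(-40) − (-40)·(-35) = -1400.
∂h/∂x = [(+0.23)·(-40) − (+0.28)·(-35)] / -1400 = -0.0004286
∂h/∂y = [0·(+0.28) − (-40)·(+0.23)] / -1400 = -0.006571
Head at (190, -40) = 354.05 + (-0.0004286)·(80) + (-0.006571)·(-150) = 355.00 m.
That is higher than the 354.33 m at W3, so the point is upgradient.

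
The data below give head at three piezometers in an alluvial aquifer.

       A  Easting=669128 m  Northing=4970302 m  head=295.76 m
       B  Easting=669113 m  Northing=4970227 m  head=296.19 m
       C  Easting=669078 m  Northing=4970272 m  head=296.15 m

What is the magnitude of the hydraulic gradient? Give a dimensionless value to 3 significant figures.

Taking A as reference: B−A = (-15, -75, +0.43); C−A = (-50, -30, +0.39).
Determinant of the coordinate differences = (-15)·(-30) − (-50)·(-75) = -3300.
∂h/∂x = [(+0.43)·(-30) − (+0.39)·(-75)] / -3300 = -0.004955
∂h/∂y = [(-15)·(+0.39) − (-50)·(+0.43)] / -3300 = -0.004742
|∇h| = √(-0.004955² + -0.004742²) = 0.006858

0.00686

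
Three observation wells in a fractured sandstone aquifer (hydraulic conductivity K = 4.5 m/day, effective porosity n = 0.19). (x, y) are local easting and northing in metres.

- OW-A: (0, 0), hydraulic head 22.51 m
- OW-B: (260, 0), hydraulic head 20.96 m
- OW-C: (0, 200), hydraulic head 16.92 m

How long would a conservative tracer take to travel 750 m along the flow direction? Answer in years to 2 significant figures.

3.0 years

∂h/∂x = (20.96 − 22.51) / (260 − 0) = -0.005962
∂h/∂y = (16.92 − 22.51) / (200 − 0) = -0.02795
|∇h| = √(-0.005962² + -0.02795²) = 0.02858
Seepage velocity v = K·i/n = 4.5 × 0.02858 / 0.19 = 0.6769 m/day.
t = 750 / 0.6769 = 1108 days = 3.03 years.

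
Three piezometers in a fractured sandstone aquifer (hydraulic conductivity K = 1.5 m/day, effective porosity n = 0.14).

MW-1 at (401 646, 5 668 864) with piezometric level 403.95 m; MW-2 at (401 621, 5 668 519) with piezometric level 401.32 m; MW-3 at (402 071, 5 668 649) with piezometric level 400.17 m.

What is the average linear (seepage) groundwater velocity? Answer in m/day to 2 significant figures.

0.10 m/day

Differences from MW-1: to MW-2 (Δx, Δy, Δh) = (-25, -345, -2.63); to MW-3 = (425, -215, -3.78).
Determinant of the coordinate differences = (-25)·(-215) − 425·(-345) = 152000.
∂h/∂x = [(-2.63)·(-215) − (-3.78)·(-345)] / 152000 = -0.004860
∂h/∂y = [(-25)·(-3.78) − 425·(-2.63)] / 152000 = +0.007975
|∇h| = √(-0.004860² + 0.007975²) = 0.009339
Seepage velocity v = K·i/n = 1.5 × 0.009339 / 0.14 = 0.1001 m/day.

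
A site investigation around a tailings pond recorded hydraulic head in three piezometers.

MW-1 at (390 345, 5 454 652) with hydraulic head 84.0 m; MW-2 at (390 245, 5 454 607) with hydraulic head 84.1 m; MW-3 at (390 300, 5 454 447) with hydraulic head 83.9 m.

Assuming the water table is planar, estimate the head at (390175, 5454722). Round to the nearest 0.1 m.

84.3 m

Differences from MW-1: to MW-2 (Δx, Δy, Δh) = (-100, -45, +0.1); to MW-3 = (-45, -205, -0.1).
Determinant of the coordinate differences = (-100)·(-205) − (-45)·(-45) = 18475.
∂h/∂x = [(+0.1)·(-205) − (-0.1)·(-45)] / 18475 = -0.001353
∂h/∂y = [(-100)·(-0.1) − (-45)·(+0.1)] / 18475 = +0.0007848
h(390175, 5454722) = 84.0 + (-0.001353)·(-170) + (+0.0007848)·(70) = 84.0 +0.230 +0.055 = 84.285 m.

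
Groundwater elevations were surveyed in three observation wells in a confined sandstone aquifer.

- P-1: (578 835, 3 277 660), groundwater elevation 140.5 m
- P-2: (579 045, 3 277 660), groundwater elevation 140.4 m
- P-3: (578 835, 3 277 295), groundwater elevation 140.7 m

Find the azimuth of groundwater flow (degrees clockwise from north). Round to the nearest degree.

∂h/∂x = (140.4 − 140.5) / (579045 − 578835) = -0.0004762
∂h/∂y = (140.7 − 140.5) / (3277295 − 3277660) = -0.0005479
Flow direction (−∇h) has components (+0.0004762 E, +0.0005479 N).
Azimuth = atan2(E, N) = atan2(+0.0004762, +0.0005479) = 41.0° ≈ 041°.

041°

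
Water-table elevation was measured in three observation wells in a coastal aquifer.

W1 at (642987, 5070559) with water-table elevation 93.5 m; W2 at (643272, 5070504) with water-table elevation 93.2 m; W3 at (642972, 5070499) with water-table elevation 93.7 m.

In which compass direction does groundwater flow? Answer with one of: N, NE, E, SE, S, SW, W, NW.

Differences from W1: to W2 (Δx, Δy, Δh) = (285, -55, -0.3); to W3 = (-15, -60, +0.2).
Solve a·Δx + b·Δy = Δh: det = 285·(-60) − (-15)·(-55) = -17925.
∂h/∂x = [(-0.3)·(-60) − (+0.2)·(-55)] / -17925 = -0.001618
∂h/∂y = [285·(+0.2) − (-15)·(-0.3)] / -17925 = -0.002929
Flow = −∇h = (+0.001618 east, +0.002929 north), which points northeast.

NE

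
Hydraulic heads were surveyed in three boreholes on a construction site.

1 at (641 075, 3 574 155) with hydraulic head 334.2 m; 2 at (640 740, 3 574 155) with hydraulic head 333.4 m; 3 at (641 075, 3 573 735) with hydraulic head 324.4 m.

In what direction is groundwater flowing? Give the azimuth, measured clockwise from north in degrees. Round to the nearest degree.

∂h/∂x = (333.4 − 334.2) / (640740 − 641075) = +0.002388
∂h/∂y = (324.4 − 334.2) / (3573735 − 3574155) = +0.02333
Flow direction (−∇h) has components (-0.002388 E, -0.02333 N).
Azimuth = atan2(E, N) = atan2(-0.002388, -0.02333) = 185.8° ≈ 186°.

186°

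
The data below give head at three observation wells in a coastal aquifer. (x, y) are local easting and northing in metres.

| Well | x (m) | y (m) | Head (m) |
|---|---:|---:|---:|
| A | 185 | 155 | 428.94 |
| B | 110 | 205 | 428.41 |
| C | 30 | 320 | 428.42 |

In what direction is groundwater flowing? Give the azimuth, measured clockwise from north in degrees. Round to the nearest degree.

235°

Differences from A: to B (Δx, Δy, Δh) = (-75, 50, -0.53); to C = (-155, 165, -0.52).
Solve a·Δx + b·Δy = Δh: det = (-75)·165 − (-155)·50 = -4625.
∂h/∂x = [(-0.53)·165 − (-0.52)·50] / -4625 = +0.01329
∂h/∂y = [(-75)·(-0.52) − (-155)·(-0.53)] / -4625 = +0.009330
Flow direction (−∇h) has components (-0.01329 E, -0.009330 N).
Azimuth = atan2(E, N) = atan2(-0.01329, -0.009330) = 234.9° ≈ 235°.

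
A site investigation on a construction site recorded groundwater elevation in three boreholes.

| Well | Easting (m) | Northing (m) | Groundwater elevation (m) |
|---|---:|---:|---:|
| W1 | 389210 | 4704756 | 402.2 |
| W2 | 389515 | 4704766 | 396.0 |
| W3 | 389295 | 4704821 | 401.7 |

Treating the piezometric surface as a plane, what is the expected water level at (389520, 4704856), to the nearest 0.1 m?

397.7 m

With h = a·x + b·y + c and W1 as origin, the differences give:
  305·a + 10·b = -6.2
  85·a + 65·b = -0.5
Eliminate b (×65 and ×10, subtract): 18975·a = -398.00 → a = ∂h/∂x = -0.02097
Back-substitute: b = ∂h/∂y = +0.01974.
h(389520, 4704856) = 402.2 + (-0.02097)·(310) + (+0.01974)·(100) = 402.2 -6.502 +1.974 = 397.671 m.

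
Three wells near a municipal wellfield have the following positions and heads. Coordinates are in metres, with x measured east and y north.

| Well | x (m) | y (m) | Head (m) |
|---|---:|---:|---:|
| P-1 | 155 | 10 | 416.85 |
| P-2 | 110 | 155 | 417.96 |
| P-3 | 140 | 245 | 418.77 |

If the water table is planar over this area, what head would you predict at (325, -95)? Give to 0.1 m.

416.3 m

With h = a·x + b·y + c and P-1 as origin, the differences give:
  (-45)·a + 145·b = +1.11
  (-15)·a + 235·b = +1.92
Eliminate b (×235 and ×145, subtract): -8400·a = -17.550 → a = ∂h/∂x = +0.002089
Back-substitute: b = ∂h/∂y = +0.008304.
h(325, -95) = 416.85 + (+0.002089)·(170) + (+0.008304)·(-105) = 416.85 +0.355 -0.872 = 416.333 m.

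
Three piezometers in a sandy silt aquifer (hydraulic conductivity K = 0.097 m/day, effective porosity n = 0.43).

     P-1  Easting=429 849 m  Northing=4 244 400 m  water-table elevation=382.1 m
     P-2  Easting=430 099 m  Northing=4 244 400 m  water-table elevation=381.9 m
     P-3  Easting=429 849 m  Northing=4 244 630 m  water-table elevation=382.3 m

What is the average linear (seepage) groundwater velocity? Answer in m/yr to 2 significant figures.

∂h/∂x = (381.9 − 382.1) / (430099 − 429849) = -0.0008000
∂h/∂y = (382.3 − 382.1) / (4244630 − 4244400) = +0.0008696
|∇h| = √(-0.0008000² + 0.0008696²) = 0.001182
Seepage velocity v = K·i/n = 0.097 × 0.001182 / 0.43 = 0.0002666 m/day = 0.09738 m/yr.

0.097 m/yr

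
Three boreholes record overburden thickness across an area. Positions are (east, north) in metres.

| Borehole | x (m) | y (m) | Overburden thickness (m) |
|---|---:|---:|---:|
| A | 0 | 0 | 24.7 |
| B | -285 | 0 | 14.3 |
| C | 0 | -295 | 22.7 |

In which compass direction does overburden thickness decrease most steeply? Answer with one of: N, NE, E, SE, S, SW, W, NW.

W

∂d/∂x = (14.3 − 24.7) / (-285 − 0) = +0.03649
∂d/∂y = (22.7 − 24.7) / (-295 − 0) = +0.006780
Steepest decrease is along −∇f = (-0.03649 E, -0.006780 N) → west.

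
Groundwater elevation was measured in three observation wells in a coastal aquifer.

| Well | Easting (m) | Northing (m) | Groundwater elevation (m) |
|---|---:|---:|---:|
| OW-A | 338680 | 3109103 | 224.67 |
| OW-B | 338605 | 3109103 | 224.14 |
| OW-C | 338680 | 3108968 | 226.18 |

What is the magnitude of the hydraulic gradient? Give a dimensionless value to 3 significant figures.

0.0132

∂h/∂x = (224.14 − 224.67) / (338605 − 338680) = +0.007067
∂h/∂y = (226.18 − 224.67) / (3108968 − 3109103) = -0.01119
|∇h| = √(0.007067² + -0.01119²) = 0.01323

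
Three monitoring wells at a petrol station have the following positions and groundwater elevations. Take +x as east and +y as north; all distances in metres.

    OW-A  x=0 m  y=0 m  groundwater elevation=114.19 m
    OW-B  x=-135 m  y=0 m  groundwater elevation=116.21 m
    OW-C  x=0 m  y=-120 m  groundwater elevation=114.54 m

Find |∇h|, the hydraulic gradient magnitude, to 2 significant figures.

0.015

∂h/∂x = (116.21 − 114.19) / (-135 − 0) = -0.01496
∂h/∂y = (114.54 − 114.19) / (-120 − 0) = -0.002917
|∇h| = √(-0.01496² + -0.002917²) = 0.01524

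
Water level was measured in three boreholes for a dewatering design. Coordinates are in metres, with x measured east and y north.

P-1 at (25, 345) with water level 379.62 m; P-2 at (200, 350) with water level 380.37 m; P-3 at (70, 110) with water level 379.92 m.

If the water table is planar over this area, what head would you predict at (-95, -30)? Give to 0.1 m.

Taking P-1 as reference: P-2−P-1 = (175, 5, +0.75); P-3−P-1 = (45, -235, +0.30).
Determinant of the coordinate differences = 175·(-235) − 45·5 = -41350.
∂h/∂x = [(+0.75)·(-235) − (+0.30)·5] / -41350 = +0.004299
∂h/∂y = [175·(+0.30) − 45·(+0.75)] / -41350 = -0.0004534
h(-95, -30) = 379.62 + (+0.004299)·(-120) + (-0.0004534)·(-375) = 379.62 -0.516 +0.170 = 379.274 m.

379.3 m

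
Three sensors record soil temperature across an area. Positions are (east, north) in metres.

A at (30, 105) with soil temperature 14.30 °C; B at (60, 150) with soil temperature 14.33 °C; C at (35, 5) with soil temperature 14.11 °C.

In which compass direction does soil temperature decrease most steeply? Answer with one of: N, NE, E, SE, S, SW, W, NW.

Taking A as reference: B−A = (30, 45, +0.03); C−A = (5, -100, -0.19).
Determinant of the coordinate differences = 30·(-100) − 5·45 = -3225.
∂T/∂x = [(+0.03)·(-100) − (-0.19)·45] / -3225 = -0.001721
∂T/∂y = [30·(-0.19) − 5·(+0.03)] / -3225 = +0.001814
Steepest decrease is along −∇f = (+0.001721 E, -0.001814 N) → southeast.

SE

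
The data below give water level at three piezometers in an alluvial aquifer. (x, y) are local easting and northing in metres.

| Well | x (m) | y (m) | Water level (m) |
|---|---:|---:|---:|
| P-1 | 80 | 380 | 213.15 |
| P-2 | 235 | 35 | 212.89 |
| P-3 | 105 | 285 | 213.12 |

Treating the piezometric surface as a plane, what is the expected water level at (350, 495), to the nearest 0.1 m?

212.5 m

Taking P-1 as reference: P-2−P-1 = (155, -345, -0.26); P-3−P-1 = (25, -95, -0.03).
Determinant of the coordinate differences = 155·(-95) − 25·(-345) = -6100.
∂h/∂x = [(-0.26)·(-95) − (-0.03)·(-345)] / -6100 = -0.002352
∂h/∂y = [155·(-0.03) − 25·(-0.26)] / -6100 = -0.0003033
h(350, 495) = 213.15 + (-0.002352)·(270) + (-0.0003033)·(115) = 213.15 -0.635 -0.035 = 212.480 m.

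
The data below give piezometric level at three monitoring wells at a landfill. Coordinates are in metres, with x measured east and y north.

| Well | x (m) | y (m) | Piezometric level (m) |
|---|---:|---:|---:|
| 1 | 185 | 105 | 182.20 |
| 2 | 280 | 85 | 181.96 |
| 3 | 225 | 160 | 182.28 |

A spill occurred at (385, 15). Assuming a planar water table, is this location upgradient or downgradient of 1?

Differences from 1: to 2 (Δx, Δy, Δh) = (95, -20, -0.24); to 3 = (40, 55, +0.08).
Determinant of the coordinate differences = 95·55 − 40·(-20) = 6025.
∂h/∂x = [(-0.24)·55 − (+0.08)·(-20)] / 6025 = -0.001925
∂h/∂y = [95·(+0.08) − 40·(-0.24)] / 6025 = +0.002855
Head at (385, 15) = 182.20 + (-0.001925)·(200) + (+0.002855)·(-90) = 181.56 m.
That is lower than the 182.20 m at 1, so the point is downgradient.

downgradient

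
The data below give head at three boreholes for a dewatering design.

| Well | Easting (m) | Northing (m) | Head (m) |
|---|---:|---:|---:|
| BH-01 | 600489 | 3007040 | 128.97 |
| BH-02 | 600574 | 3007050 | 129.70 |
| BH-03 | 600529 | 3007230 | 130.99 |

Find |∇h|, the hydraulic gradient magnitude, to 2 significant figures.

With h = a·x + b·y + c and BH-01 as origin, the differences give:
  85·a + 10·b = +0.73
  40·a + 190·b = +2.02
Eliminate b (×190 and ×10, subtract): 15750·a = 118.500 → a = ∂h/∂x = +0.007524
Back-substitute: b = ∂h/∂y = +0.009048.
|∇h| = √(0.007524² + 0.009048²) = 0.01177

0.012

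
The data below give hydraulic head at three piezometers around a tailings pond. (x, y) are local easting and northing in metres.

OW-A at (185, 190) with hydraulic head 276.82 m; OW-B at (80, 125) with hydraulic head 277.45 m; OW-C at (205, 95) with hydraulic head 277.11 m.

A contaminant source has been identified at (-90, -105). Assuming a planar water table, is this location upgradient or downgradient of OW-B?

upgradient

Taking OW-A as reference: OW-B−OW-A = (-105, -65, +0.63); OW-C−OW-A = (20, -95, +0.29).
Determinant of the coordinate differences = (-105)·(-95) − 20·(-65) = 11275.
∂h/∂x = [(+0.63)·(-95) − (+0.29)·(-65)] / 11275 = -0.003636
∂h/∂y = [(-105)·(+0.29) − 20·(+0.63)] / 11275 = -0.003818
Head at (-90, -105) = 276.82 + (-0.003636)·(-275) + (-0.003818)·(-295) = 278.95 m.
That is higher than the 277.45 m at OW-B, so the point is upgradient.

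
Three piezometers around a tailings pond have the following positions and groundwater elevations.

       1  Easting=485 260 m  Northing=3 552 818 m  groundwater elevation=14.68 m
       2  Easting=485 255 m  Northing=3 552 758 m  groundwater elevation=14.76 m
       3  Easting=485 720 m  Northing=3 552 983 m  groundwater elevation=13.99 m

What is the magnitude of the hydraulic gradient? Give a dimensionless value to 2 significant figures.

Taking 1 as reference: 2−1 = (-5, -60, +0.08); 3−1 = (460, 165, -0.69).
Solve a·Δx + b·Δy = Δh: det = (-5)·165 − 460·(-60) = 26775.
∂h/∂x = [(+0.08)·165 − (-0.69)·(-60)] / 26775 = -0.001053
∂h/∂y = [(-5)·(-0.69) − 460·(+0.08)] / 26775 = -0.001246
|∇h| = √(-0.001053² + -0.001246²) = 0.001631

0.0016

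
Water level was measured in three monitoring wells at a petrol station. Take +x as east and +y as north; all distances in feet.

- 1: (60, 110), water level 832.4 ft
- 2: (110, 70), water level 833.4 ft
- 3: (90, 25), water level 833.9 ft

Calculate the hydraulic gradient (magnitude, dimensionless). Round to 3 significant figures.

0.0169

Differences from 1: to 2 (Δx, Δy, Δh) = (50, -40, +1.0); to 3 = (30, -85, +1.5).
Determinant of the coordinate differences = 50·(-85) − 30·(-40) = -3050.
∂h/∂x = [(+1.0)·(-85) − (+1.5)·(-40)] / -3050 = +0.008197
∂h/∂y = [50·(+1.5) − 30·(+1.0)] / -3050 = -0.01475
|∇h| = √(0.008197² + -0.01475²) = 0.01687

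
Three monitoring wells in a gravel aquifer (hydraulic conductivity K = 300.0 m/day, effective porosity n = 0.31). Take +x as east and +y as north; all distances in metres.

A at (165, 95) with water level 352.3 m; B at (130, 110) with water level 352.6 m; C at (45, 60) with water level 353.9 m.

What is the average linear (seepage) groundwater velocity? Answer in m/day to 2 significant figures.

Differences from A: to B (Δx, Δy, Δh) = (-35, 15, +0.3); to C = (-120, -35, +1.6).
Solve a·Δx + b·Δy = Δh: det = (-35)·(-35) − (-120)·15 = 3025.
∂h/∂x = [(+0.3)·(-35) − (+1.6)·15] / 3025 = -0.01140
∂h/∂y = [(-35)·(+1.6) − (-120)·(+0.3)] / 3025 = -0.006612
|∇h| = √(-0.01140² + -0.006612²) = 0.01318
Seepage velocity v = K·i/n = 300.0 × 0.01318 / 0.31 = 12.75 m/day.

13 m/day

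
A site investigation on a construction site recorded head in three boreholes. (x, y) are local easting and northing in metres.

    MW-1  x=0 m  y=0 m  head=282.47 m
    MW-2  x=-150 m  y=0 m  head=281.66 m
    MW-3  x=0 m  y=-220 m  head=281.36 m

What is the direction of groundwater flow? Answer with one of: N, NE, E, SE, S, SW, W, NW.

∂h/∂x = (281.66 − 282.47) / (-150 − 0) = +0.005400
∂h/∂y = (281.36 − 282.47) / (-220 − 0) = +0.005045
Flow = −∇h = (-0.005400 east, -0.005045 north), which points southwest.

SW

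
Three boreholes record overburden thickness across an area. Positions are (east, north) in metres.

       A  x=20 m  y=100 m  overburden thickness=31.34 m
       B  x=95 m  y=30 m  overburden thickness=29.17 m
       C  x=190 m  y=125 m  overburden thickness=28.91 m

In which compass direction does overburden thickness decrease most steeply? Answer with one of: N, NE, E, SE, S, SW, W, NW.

SE

With d = a·x + b·y + c and A as origin, the differences give:
  75·a + (-70)·b = -2.17
  170·a + 25·b = -2.43
Eliminate b (×25 and ×(-70), subtract): 13775·a = -224.350 → a = ∂d/∂x = -0.01629
Back-substitute: b = ∂d/∂y = +0.01355.
Steepest decrease is along −∇f = (+0.01629 E, -0.01355 N) → southeast.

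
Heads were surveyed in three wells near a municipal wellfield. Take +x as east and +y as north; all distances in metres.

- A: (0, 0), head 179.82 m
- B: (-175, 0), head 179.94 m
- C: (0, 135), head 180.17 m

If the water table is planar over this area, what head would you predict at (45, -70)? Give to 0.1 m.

∂h/∂x = (179.94 − 179.82) / (-175 − 0) = -0.0006857
∂h/∂y = (180.17 − 179.82) / (135 − 0) = +0.002593
h(45, -70) = 179.82 + (-0.0006857)·(45) + (+0.002593)·(-70) = 179.82 -0.031 -0.181 = 179.608 m.

179.6 m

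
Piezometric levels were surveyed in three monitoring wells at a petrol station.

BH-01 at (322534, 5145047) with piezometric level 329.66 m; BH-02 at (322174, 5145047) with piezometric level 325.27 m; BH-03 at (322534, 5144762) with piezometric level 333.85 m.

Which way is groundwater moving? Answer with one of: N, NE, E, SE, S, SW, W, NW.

NW

∂h/∂x = (325.27 − 329.66) / (322174 − 322534) = +0.01219
∂h/∂y = (333.85 − 329.66) / (5144762 − 5145047) = -0.01470
Flow = −∇h = (-0.01219 east, +0.01470 north), which points northwest.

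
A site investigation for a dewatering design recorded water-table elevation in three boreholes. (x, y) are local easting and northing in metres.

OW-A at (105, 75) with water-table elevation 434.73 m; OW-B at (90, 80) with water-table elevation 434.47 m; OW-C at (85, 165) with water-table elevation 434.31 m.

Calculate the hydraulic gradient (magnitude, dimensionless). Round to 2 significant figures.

0.017

With h = a·x + b·y + c and OW-A as origin, the differences give:
  (-15)·a + 5·b = -0.26
  (-20)·a + 90·b = -0.42
Eliminate b (×90 and ×5, subtract): -1250·a = -21.300 → a = ∂h/∂x = +0.01704
Back-substitute: b = ∂h/∂y = -0.0008800.
|∇h| = √(0.01704² + -0.0008800²) = 0.01706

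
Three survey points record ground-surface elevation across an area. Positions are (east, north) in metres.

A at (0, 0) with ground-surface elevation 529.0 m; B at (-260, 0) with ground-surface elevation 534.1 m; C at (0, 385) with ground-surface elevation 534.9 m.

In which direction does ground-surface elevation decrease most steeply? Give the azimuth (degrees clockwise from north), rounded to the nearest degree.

∂z/∂x = (534.1 − 529.0) / (-260 − 0) = -0.01962
∂z/∂y = (534.9 − 529.0) / (385 − 0) = +0.01532
Steepest decrease is along −∇f: components (+0.01962 E, -0.01532 N).
Azimuth = atan2(+0.01962, -0.01532) = 128.0° ≈ 128°.

128°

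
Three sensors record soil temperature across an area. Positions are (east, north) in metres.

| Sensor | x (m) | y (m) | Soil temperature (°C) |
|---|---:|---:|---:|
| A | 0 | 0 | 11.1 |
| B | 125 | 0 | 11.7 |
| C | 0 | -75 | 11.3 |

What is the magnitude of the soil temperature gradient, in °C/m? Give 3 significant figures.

0.00549 °C/m

∂T/∂x = (11.7 − 11.1) / (125 − 0) = +0.004800
∂T/∂y = (11.3 − 11.1) / (-75 − 0) = -0.002667
|∇f| = √(0.004800² + -0.002667²) = 0.005491 °C/m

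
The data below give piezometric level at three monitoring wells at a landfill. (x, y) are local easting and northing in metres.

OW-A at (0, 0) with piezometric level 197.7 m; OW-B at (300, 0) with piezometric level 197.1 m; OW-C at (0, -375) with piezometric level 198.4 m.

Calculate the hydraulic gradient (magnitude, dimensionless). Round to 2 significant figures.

∂h/∂x = (197.1 − 197.7) / (300 − 0) = -0.002000
∂h/∂y = (198.4 − 197.7) / (-375 − 0) = -0.001867
|∇h| = √(-0.002000² + -0.001867²) = 0.002736

0.0027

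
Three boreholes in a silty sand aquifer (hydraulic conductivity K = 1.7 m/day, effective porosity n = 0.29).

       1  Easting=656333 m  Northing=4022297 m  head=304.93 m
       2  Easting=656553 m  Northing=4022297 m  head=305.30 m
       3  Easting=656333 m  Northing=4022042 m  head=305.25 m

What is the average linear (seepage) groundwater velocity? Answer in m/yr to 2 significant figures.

4.5 m/yr

∂h/∂x = (305.30 − 304.93) / (656553 − 656333) = +0.001682
∂h/∂y = (305.25 − 304.93) / (4022042 − 4022297) = -0.001255
|∇h| = √(0.001682² + -0.001255²) = 0.002099
Seepage velocity v = K·i/n = 1.7 × 0.002099 / 0.29 = 0.0123 m/day = 4.493 m/yr.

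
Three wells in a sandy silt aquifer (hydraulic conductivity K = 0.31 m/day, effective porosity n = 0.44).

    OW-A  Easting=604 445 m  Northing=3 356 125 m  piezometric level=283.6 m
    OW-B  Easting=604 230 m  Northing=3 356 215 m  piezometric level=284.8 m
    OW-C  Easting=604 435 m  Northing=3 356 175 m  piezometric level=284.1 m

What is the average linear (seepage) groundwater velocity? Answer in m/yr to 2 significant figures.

2.5 m/yr

Three-point gradient (reference OW-A): Δ to OW-B = (-215, 90, +1.2), Δ to OW-C = (-10, 50, +0.5).
∂h/∂x = -0.001523, ∂h/∂y = +0.009695 (det = -9850).
|∇h| = √(-0.001523² + 0.009695²) = 0.009814
Seepage velocity v = K·i/n = 0.31 × 0.009814 / 0.44 = 0.006914 m/day = 2.525 m/yr.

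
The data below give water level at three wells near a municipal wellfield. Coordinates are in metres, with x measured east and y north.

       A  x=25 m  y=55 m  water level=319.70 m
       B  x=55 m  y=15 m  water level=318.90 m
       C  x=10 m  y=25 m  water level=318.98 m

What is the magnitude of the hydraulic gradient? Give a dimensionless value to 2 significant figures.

0.023

Differences from A: to B (Δx, Δy, Δh) = (30, -40, -0.80); to C = (-15, -30, -0.72).
Solve a·Δx + b·Δy = Δh: det = 30·(-30) − (-15)·(-40) = -1500.
∂h/∂x = [(-0.80)·(-30) − (-0.72)·(-40)] / -1500 = +0.003200
∂h/∂y = [30·(-0.72) − (-15)·(-0.80)] / -1500 = +0.02240
|∇h| = √(0.003200² + 0.02240²) = 0.02263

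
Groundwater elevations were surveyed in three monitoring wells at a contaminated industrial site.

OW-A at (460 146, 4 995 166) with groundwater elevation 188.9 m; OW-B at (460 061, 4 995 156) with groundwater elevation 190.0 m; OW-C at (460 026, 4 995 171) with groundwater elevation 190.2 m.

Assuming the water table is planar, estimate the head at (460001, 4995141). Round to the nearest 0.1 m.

With h = a·x + b·y + c and OW-A as origin, the differences give:
  (-85)·a + (-10)·b = +1.1
  (-120)·a + 5·b = +1.3
Eliminate b (×5 and ×(-10), subtract): -1625·a = 18.50 → a = ∂h/∂x = -0.01138
Back-substitute: b = ∂h/∂y = -0.01323.
h(460001, 4995141) = 188.9 + (-0.01138)·(-145) + (-0.01323)·(-25) = 188.9 +1.651 +0.331 = 190.882 m.

190.9 m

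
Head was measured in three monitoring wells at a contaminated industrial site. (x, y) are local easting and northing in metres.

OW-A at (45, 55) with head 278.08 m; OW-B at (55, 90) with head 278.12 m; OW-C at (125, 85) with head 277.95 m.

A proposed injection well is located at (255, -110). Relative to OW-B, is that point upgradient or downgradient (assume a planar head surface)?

Differences from OW-A: to OW-B (Δx, Δy, Δh) = (10, 35, +0.04); to OW-C = (80, 30, -0.13).
Solve a·Δx + b·Δy = Δh: det = 10·30 − 80·35 = -2500.
∂h/∂x = [(+0.04)·30 − (-0.13)·35] / -2500 = -0.002300
∂h/∂y = [10·(-0.13) − 80·(+0.04)] / -2500 = +0.001800
Head at (255, -110) = 278.08 + (-0.002300)·(210) + (+0.001800)·(-165) = 277.30 m.
That is lower than the 278.12 m at OW-B, so the point is downgradient.

downgradient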